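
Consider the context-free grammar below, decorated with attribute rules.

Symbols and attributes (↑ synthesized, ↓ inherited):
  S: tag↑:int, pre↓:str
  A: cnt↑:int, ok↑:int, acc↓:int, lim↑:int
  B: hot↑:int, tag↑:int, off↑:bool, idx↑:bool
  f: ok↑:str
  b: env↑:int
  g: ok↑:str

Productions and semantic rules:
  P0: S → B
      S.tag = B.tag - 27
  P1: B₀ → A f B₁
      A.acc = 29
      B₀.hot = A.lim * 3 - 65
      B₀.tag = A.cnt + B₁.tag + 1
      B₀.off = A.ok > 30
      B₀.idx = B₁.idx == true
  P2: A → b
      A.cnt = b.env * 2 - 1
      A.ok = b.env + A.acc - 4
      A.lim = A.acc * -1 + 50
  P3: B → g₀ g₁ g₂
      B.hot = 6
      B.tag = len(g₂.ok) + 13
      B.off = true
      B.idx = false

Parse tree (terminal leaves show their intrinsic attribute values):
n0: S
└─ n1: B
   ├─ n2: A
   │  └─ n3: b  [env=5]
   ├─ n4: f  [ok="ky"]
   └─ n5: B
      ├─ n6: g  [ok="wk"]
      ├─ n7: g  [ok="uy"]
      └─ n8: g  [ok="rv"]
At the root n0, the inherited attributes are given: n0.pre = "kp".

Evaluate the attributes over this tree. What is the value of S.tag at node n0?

1. n0.pre = "kp"  [given at root]
2. n2.acc = 29  [29]
3. n3.env = 5  [terminal]
4. n2.cnt = 9  [b.env * 2 - 1]
5. n2.ok = 30  [b.env + A.acc - 4]
6. n2.lim = 21  [A.acc * -1 + 50]
7. n4.ok = "ky"  [terminal]
8. n6.ok = "wk"  [terminal]
9. n7.ok = "uy"  [terminal]
10. n8.ok = "rv"  [terminal]
11. n5.hot = 6  [6]
12. n5.tag = 15  [len(g₂.ok) + 13]
13. n5.off = true  [true]
14. n5.idx = false  [false]
15. n1.hot = -2  [A.lim * 3 - 65]
16. n1.tag = 25  [A.cnt + B₁.tag + 1]
17. n1.off = false  [A.ok > 30]
18. n1.idx = false  [B₁.idx == true]
19. n0.tag = -2  [B.tag - 27]

-2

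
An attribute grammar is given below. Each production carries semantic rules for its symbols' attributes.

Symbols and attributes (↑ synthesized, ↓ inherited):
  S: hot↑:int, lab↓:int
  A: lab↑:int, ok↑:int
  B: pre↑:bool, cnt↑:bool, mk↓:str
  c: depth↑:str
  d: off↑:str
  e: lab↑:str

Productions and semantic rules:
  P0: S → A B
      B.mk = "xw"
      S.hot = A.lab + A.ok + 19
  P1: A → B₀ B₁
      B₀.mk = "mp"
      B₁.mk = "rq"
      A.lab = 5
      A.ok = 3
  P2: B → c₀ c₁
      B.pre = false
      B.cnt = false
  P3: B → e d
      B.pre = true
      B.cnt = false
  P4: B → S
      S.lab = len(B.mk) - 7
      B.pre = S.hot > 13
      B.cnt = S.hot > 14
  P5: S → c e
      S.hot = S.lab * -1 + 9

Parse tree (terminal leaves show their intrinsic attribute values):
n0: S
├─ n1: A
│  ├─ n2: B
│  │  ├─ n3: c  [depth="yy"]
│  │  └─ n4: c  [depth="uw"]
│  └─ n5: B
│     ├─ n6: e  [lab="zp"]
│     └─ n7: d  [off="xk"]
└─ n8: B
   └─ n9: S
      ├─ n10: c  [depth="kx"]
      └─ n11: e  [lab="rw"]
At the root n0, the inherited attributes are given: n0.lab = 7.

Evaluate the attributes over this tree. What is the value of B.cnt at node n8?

false

1. n0.lab = 7  [given at root]
2. n2.mk = "mp"  ["mp"]
3. n3.depth = "yy"  [terminal]
4. n4.depth = "uw"  [terminal]
5. n2.pre = false  [false]
6. n2.cnt = false  [false]
7. n5.mk = "rq"  ["rq"]
8. n6.lab = "zp"  [terminal]
9. n7.off = "xk"  [terminal]
10. n5.pre = true  [true]
11. n5.cnt = false  [false]
12. n1.lab = 5  [5]
13. n1.ok = 3  [3]
14. n8.mk = "xw"  ["xw"]
15. n9.lab = -5  [len(B.mk) - 7]
16. n10.depth = "kx"  [terminal]
17. n11.lab = "rw"  [terminal]
18. n9.hot = 14  [S.lab * -1 + 9]
19. n8.pre = true  [S.hot > 13]
20. n8.cnt = false  [S.hot > 14]
21. n0.hot = 27  [A.lab + A.ok + 19]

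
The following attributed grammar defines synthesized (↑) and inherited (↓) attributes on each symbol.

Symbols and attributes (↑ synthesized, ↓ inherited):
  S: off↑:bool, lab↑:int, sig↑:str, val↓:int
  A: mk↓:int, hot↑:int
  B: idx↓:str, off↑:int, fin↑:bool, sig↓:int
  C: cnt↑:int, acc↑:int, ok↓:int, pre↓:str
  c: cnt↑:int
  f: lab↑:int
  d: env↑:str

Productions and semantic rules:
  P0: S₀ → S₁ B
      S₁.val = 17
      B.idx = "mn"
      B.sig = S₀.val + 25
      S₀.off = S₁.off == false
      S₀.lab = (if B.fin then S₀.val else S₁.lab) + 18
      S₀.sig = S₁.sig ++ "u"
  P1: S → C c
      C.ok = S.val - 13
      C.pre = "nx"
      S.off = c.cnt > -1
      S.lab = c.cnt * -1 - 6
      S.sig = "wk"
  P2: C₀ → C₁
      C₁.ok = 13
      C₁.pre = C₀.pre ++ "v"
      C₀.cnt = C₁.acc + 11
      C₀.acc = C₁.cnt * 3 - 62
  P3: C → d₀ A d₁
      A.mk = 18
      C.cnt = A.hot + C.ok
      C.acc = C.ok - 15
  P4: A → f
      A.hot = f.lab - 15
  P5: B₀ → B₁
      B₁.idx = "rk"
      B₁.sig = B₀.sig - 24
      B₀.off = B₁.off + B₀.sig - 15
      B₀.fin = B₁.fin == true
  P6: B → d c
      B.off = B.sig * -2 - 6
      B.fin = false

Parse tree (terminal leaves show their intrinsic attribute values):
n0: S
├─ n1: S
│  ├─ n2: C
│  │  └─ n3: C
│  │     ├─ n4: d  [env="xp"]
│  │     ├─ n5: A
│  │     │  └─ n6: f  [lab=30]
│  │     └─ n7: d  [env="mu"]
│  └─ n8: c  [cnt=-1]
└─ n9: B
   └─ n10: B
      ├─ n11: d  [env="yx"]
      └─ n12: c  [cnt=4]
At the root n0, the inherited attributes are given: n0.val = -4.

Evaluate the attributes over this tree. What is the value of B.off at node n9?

1. n0.val = -4  [given at root]
2. n1.val = 17  [17]
3. n2.ok = 4  [S.val - 13]
4. n2.pre = "nx"  ["nx"]
5. n3.ok = 13  [13]
6. n3.pre = "nxv"  [C₀.pre ++ "v"]
7. n4.env = "xp"  [terminal]
8. n5.mk = 18  [18]
9. n6.lab = 30  [terminal]
10. n5.hot = 15  [f.lab - 15]
11. n7.env = "mu"  [terminal]
12. n3.cnt = 28  [A.hot + C.ok]
13. n3.acc = -2  [C.ok - 15]
14. n2.cnt = 9  [C₁.acc + 11]
15. n2.acc = 22  [C₁.cnt * 3 - 62]
16. n8.cnt = -1  [terminal]
17. n1.off = false  [c.cnt > -1]
18. n1.lab = -5  [c.cnt * -1 - 6]
19. n1.sig = "wk"  ["wk"]
20. n9.idx = "mn"  ["mn"]
21. n9.sig = 21  [S₀.val + 25]
22. n10.idx = "rk"  ["rk"]
23. n10.sig = -3  [B₀.sig - 24]
24. n11.env = "yx"  [terminal]
25. n12.cnt = 4  [terminal]
26. n10.off = 0  [B.sig * -2 - 6]
27. n10.fin = false  [false]
28. n9.off = 6  [B₁.off + B₀.sig - 15]
29. n9.fin = false  [B₁.fin == true]
30. n0.off = true  [S₁.off == false]
31. n0.lab = 13  [(if B.fin then S₀.val else S₁.lab) + 18]
32. n0.sig = "wku"  [S₁.sig ++ "u"]

6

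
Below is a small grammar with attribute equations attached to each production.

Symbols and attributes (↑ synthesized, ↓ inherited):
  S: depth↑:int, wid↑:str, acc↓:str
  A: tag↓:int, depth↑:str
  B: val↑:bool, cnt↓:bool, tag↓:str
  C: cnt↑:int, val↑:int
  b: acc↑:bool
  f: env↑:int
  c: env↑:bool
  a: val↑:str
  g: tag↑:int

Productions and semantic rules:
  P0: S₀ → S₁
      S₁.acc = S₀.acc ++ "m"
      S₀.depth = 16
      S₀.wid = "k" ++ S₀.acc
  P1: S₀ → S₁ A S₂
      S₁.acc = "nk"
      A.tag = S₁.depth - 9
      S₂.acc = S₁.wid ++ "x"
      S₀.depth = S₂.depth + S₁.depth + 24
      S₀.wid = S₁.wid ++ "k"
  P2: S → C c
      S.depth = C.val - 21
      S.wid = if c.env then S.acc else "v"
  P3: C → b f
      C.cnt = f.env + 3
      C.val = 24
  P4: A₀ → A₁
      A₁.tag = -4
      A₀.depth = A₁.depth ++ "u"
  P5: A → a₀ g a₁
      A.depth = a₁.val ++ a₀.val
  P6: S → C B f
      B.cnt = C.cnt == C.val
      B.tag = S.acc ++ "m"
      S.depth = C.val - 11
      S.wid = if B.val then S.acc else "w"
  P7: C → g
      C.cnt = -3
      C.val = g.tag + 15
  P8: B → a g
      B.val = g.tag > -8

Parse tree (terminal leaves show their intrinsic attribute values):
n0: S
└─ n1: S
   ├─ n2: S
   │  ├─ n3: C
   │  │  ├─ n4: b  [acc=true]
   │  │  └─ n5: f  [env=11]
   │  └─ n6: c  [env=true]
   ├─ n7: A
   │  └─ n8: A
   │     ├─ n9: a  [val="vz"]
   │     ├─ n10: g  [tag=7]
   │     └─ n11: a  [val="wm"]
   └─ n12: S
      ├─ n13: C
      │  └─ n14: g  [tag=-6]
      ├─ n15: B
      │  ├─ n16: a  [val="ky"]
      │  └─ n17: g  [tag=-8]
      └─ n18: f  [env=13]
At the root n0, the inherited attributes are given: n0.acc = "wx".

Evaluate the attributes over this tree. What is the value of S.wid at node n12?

1. n0.acc = "wx"  [given at root]
2. n1.acc = "wxm"  [S₀.acc ++ "m"]
3. n2.acc = "nk"  ["nk"]
4. n4.acc = true  [terminal]
5. n5.env = 11  [terminal]
6. n3.cnt = 14  [f.env + 3]
7. n3.val = 24  [24]
8. n6.env = true  [terminal]
9. n2.depth = 3  [C.val - 21]
10. n2.wid = "nk"  [if c.env then S.acc else "v"]
11. n7.tag = -6  [S₁.depth - 9]
12. n8.tag = -4  [-4]
13. n9.val = "vz"  [terminal]
14. n10.tag = 7  [terminal]
15. n11.val = "wm"  [terminal]
16. n8.depth = "wmvz"  [a₁.val ++ a₀.val]
17. n7.depth = "wmvzu"  [A₁.depth ++ "u"]
18. n12.acc = "nkx"  [S₁.wid ++ "x"]
19. n14.tag = -6  [terminal]
20. n13.cnt = -3  [-3]
21. n13.val = 9  [g.tag + 15]
22. n15.cnt = false  [C.cnt == C.val]
23. n15.tag = "nkxm"  [S.acc ++ "m"]
24. n16.val = "ky"  [terminal]
25. n17.tag = -8  [terminal]
26. n15.val = false  [g.tag > -8]
27. n18.env = 13  [terminal]
28. n12.depth = -2  [C.val - 11]
29. n12.wid = "w"  [if B.val then S.acc else "w"]
30. n1.depth = 25  [S₂.depth + S₁.depth + 24]
31. n1.wid = "nkk"  [S₁.wid ++ "k"]
32. n0.depth = 16  [16]
33. n0.wid = "kwx"  ["k" ++ S₀.acc]

"w"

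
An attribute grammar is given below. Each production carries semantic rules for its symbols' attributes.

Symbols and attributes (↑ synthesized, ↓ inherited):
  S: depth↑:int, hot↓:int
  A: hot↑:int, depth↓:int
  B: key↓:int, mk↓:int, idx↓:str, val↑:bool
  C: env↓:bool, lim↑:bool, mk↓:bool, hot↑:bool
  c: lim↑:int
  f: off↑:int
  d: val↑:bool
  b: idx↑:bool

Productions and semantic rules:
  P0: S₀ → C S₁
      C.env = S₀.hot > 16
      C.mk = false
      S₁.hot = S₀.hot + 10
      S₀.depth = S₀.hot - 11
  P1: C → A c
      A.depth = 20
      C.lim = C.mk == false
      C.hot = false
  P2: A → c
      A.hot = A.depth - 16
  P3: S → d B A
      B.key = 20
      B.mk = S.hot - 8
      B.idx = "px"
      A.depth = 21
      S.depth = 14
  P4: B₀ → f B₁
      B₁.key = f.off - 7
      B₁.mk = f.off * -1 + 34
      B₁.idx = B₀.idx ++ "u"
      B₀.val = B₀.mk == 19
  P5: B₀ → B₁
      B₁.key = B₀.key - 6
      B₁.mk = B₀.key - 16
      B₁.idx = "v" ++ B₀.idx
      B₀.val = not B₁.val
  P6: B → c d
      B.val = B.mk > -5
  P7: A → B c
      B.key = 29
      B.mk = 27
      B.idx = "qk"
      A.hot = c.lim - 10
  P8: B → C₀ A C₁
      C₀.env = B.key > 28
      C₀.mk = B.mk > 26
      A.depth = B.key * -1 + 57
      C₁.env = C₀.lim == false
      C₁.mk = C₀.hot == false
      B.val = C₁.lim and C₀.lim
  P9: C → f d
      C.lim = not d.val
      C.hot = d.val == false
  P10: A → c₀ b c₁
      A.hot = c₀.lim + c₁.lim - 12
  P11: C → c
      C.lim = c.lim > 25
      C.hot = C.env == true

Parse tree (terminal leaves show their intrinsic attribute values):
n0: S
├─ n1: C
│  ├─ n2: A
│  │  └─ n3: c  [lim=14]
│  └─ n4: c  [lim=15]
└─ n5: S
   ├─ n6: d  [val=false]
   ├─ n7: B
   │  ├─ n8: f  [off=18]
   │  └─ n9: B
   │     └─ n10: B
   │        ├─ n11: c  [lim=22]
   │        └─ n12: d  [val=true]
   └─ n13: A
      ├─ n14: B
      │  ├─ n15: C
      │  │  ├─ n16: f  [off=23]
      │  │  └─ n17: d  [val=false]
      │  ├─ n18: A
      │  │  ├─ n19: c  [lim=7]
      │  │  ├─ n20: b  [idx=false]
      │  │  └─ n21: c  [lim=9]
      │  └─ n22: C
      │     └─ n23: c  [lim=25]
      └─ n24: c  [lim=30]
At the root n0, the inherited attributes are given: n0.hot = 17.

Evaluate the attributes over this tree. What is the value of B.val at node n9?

true

1. n0.hot = 17  [given at root]
2. n1.env = true  [S₀.hot > 16]
3. n1.mk = false  [false]
4. n2.depth = 20  [20]
5. n3.lim = 14  [terminal]
6. n2.hot = 4  [A.depth - 16]
7. n4.lim = 15  [terminal]
8. n1.lim = true  [C.mk == false]
9. n1.hot = false  [false]
10. n5.hot = 27  [S₀.hot + 10]
11. n6.val = false  [terminal]
12. n7.key = 20  [20]
13. n7.mk = 19  [S.hot - 8]
14. n7.idx = "px"  ["px"]
15. n8.off = 18  [terminal]
16. n9.key = 11  [f.off - 7]
17. n9.mk = 16  [f.off * -1 + 34]
18. n9.idx = "pxu"  [B₀.idx ++ "u"]
19. n10.key = 5  [B₀.key - 6]
20. n10.mk = -5  [B₀.key - 16]
21. n10.idx = "vpxu"  ["v" ++ B₀.idx]
22. n11.lim = 22  [terminal]
23. n12.val = true  [terminal]
24. n10.val = false  [B.mk > -5]
25. n9.val = true  [not B₁.val]
26. n7.val = true  [B₀.mk == 19]
27. n13.depth = 21  [21]
28. n14.key = 29  [29]
29. n14.mk = 27  [27]
30. n14.idx = "qk"  ["qk"]
31. n15.env = true  [B.key > 28]
32. n15.mk = true  [B.mk > 26]
33. n16.off = 23  [terminal]
34. n17.val = false  [terminal]
35. n15.lim = true  [not d.val]
36. n15.hot = true  [d.val == false]
37. n18.depth = 28  [B.key * -1 + 57]
38. n19.lim = 7  [terminal]
39. n20.idx = false  [terminal]
40. n21.lim = 9  [terminal]
41. n18.hot = 4  [c₀.lim + c₁.lim - 12]
42. n22.env = false  [C₀.lim == false]
43. n22.mk = false  [C₀.hot == false]
44. n23.lim = 25  [terminal]
45. n22.lim = false  [c.lim > 25]
46. n22.hot = false  [C.env == true]
47. n14.val = false  [C₁.lim and C₀.lim]
48. n24.lim = 30  [terminal]
49. n13.hot = 20  [c.lim - 10]
50. n5.depth = 14  [14]
51. n0.depth = 6  [S₀.hot - 11]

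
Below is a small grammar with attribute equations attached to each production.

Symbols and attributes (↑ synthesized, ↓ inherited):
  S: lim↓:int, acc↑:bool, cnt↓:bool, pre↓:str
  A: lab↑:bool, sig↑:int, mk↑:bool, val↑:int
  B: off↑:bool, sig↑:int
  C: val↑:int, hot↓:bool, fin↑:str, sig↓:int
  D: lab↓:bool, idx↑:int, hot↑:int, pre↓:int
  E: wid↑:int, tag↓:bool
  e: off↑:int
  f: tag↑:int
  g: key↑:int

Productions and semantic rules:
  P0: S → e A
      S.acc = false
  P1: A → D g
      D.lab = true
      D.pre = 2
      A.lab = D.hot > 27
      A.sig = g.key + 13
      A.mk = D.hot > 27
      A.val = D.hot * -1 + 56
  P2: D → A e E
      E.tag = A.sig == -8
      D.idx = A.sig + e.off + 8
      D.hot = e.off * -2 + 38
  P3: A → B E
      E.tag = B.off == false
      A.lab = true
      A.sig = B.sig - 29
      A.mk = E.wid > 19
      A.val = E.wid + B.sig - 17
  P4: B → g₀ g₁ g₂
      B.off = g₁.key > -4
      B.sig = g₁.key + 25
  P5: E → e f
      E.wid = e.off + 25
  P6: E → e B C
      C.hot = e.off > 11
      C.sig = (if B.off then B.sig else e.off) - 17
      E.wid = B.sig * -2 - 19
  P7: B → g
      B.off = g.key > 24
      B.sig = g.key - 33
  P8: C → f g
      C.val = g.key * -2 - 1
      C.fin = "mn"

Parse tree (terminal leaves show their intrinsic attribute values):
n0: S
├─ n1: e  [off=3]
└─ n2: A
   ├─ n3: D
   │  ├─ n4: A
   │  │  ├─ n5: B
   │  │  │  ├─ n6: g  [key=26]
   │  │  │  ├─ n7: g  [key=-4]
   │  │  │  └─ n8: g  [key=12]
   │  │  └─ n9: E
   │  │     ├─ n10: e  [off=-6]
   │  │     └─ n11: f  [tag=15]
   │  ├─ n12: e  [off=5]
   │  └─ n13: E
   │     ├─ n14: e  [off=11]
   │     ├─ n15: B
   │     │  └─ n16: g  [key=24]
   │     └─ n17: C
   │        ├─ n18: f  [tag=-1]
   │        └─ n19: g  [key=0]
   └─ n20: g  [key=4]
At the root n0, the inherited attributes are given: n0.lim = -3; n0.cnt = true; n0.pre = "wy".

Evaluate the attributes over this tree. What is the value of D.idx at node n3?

1. n0.lim = -3  [given at root]
2. n0.cnt = true  [given at root]
3. n0.pre = "wy"  [given at root]
4. n1.off = 3  [terminal]
5. n3.lab = true  [true]
6. n3.pre = 2  [2]
7. n6.key = 26  [terminal]
8. n7.key = -4  [terminal]
9. n8.key = 12  [terminal]
10. n5.off = false  [g₁.key > -4]
11. n5.sig = 21  [g₁.key + 25]
12. n9.tag = true  [B.off == false]
13. n10.off = -6  [terminal]
14. n11.tag = 15  [terminal]
15. n9.wid = 19  [e.off + 25]
16. n4.lab = true  [true]
17. n4.sig = -8  [B.sig - 29]
18. n4.mk = false  [E.wid > 19]
19. n4.val = 23  [E.wid + B.sig - 17]
20. n12.off = 5  [terminal]
21. n13.tag = true  [A.sig == -8]
22. n14.off = 11  [terminal]
23. n16.key = 24  [terminal]
24. n15.off = false  [g.key > 24]
25. n15.sig = -9  [g.key - 33]
26. n17.hot = false  [e.off > 11]
27. n17.sig = -6  [(if B.off then B.sig else e.off) - 17]
28. n18.tag = -1  [terminal]
29. n19.key = 0  [terminal]
30. n17.val = -1  [g.key * -2 - 1]
31. n17.fin = "mn"  ["mn"]
32. n13.wid = -1  [B.sig * -2 - 19]
33. n3.idx = 5  [A.sig + e.off + 8]
34. n3.hot = 28  [e.off * -2 + 38]
35. n20.key = 4  [terminal]
36. n2.lab = true  [D.hot > 27]
37. n2.sig = 17  [g.key + 13]
38. n2.mk = true  [D.hot > 27]
39. n2.val = 28  [D.hot * -1 + 56]
40. n0.acc = false  [false]

5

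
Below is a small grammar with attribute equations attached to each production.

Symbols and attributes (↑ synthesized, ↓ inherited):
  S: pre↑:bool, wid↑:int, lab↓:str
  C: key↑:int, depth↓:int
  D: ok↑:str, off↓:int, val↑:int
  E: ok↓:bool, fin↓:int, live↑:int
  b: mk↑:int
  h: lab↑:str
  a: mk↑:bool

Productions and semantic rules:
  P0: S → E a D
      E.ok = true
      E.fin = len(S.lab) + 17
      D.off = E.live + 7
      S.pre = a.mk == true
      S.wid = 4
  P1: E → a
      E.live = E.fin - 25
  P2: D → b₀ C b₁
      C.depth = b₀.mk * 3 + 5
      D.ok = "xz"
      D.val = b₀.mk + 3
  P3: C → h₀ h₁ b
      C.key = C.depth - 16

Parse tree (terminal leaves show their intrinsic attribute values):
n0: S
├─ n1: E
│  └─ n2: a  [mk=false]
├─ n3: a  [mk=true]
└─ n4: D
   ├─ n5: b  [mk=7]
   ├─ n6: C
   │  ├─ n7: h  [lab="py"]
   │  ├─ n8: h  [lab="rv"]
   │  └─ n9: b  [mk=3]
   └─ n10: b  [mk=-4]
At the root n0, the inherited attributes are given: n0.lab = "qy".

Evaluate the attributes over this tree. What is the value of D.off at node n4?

1. n0.lab = "qy"  [given at root]
2. n1.ok = true  [true]
3. n1.fin = 19  [len(S.lab) + 17]
4. n2.mk = false  [terminal]
5. n1.live = -6  [E.fin - 25]
6. n3.mk = true  [terminal]
7. n4.off = 1  [E.live + 7]
8. n5.mk = 7  [terminal]
9. n6.depth = 26  [b₀.mk * 3 + 5]
10. n7.lab = "py"  [terminal]
11. n8.lab = "rv"  [terminal]
12. n9.mk = 3  [terminal]
13. n6.key = 10  [C.depth - 16]
14. n10.mk = -4  [terminal]
15. n4.ok = "xz"  ["xz"]
16. n4.val = 10  [b₀.mk + 3]
17. n0.pre = true  [a.mk == true]
18. n0.wid = 4  [4]

1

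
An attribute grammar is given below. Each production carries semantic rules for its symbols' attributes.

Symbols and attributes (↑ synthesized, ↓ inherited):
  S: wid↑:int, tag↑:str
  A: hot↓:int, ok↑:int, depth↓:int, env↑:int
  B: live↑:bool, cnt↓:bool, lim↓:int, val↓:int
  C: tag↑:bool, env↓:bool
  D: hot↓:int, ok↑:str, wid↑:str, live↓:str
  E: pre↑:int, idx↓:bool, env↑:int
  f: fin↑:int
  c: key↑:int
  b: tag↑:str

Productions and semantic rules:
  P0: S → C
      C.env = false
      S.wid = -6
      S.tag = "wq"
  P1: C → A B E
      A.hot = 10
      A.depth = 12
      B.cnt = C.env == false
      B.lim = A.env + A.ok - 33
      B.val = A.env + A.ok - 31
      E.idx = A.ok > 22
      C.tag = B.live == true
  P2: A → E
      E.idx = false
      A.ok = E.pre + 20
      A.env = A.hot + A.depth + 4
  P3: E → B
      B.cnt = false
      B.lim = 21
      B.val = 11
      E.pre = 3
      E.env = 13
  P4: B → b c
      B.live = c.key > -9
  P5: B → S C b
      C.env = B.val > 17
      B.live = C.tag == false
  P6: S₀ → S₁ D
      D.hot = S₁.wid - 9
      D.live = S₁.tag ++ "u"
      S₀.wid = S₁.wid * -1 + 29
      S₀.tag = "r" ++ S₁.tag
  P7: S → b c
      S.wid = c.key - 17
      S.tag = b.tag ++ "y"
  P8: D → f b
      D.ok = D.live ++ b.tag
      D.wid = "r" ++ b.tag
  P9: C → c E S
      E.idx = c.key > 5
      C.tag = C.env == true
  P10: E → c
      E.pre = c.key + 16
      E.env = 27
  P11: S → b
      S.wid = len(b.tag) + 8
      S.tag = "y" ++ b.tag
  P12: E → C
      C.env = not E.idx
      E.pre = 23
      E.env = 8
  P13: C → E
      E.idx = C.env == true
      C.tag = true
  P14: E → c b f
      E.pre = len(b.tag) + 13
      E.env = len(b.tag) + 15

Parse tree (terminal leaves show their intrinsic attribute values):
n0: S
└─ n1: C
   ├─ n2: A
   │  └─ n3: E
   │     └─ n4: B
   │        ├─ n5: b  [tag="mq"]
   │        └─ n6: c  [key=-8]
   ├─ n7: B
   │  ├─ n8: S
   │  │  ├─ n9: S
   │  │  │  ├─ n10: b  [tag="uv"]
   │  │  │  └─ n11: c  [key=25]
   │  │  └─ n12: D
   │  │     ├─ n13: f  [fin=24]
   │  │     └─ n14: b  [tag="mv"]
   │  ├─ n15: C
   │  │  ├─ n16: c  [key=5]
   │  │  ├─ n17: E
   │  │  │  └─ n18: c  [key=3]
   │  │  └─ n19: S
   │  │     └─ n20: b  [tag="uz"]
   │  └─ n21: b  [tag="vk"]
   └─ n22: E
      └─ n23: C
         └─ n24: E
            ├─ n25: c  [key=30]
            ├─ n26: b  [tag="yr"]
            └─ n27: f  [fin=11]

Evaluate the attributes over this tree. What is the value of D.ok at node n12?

1. n1.env = false  [false]
2. n2.hot = 10  [10]
3. n2.depth = 12  [12]
4. n3.idx = false  [false]
5. n4.cnt = false  [false]
6. n4.lim = 21  [21]
7. n4.val = 11  [11]
8. n5.tag = "mq"  [terminal]
9. n6.key = -8  [terminal]
10. n4.live = true  [c.key > -9]
11. n3.pre = 3  [3]
12. n3.env = 13  [13]
13. n2.ok = 23  [E.pre + 20]
14. n2.env = 26  [A.hot + A.depth + 4]
15. n7.cnt = true  [C.env == false]
16. n7.lim = 16  [A.env + A.ok - 33]
17. n7.val = 18  [A.env + A.ok - 31]
18. n10.tag = "uv"  [terminal]
19. n11.key = 25  [terminal]
20. n9.wid = 8  [c.key - 17]
21. n9.tag = "uvy"  [b.tag ++ "y"]
22. n12.hot = -1  [S₁.wid - 9]
23. n12.live = "uvyu"  [S₁.tag ++ "u"]
24. n13.fin = 24  [terminal]
25. n14.tag = "mv"  [terminal]
26. n12.ok = "uvyumv"  [D.live ++ b.tag]
27. n12.wid = "rmv"  ["r" ++ b.tag]
28. n8.wid = 21  [S₁.wid * -1 + 29]
29. n8.tag = "ruvy"  ["r" ++ S₁.tag]
30. n15.env = true  [B.val > 17]
31. n16.key = 5  [terminal]
32. n17.idx = false  [c.key > 5]
33. n18.key = 3  [terminal]
34. n17.pre = 19  [c.key + 16]
35. n17.env = 27  [27]
36. n20.tag = "uz"  [terminal]
37. n19.wid = 10  [len(b.tag) + 8]
38. n19.tag = "yuz"  ["y" ++ b.tag]
39. n15.tag = true  [C.env == true]
40. n21.tag = "vk"  [terminal]
41. n7.live = false  [C.tag == false]
42. n22.idx = true  [A.ok > 22]
43. n23.env = false  [not E.idx]
44. n24.idx = false  [C.env == true]
45. n25.key = 30  [terminal]
46. n26.tag = "yr"  [terminal]
47. n27.fin = 11  [terminal]
48. n24.pre = 15  [len(b.tag) + 13]
49. n24.env = 17  [len(b.tag) + 15]
50. n23.tag = true  [true]
51. n22.pre = 23  [23]
52. n22.env = 8  [8]
53. n1.tag = false  [B.live == true]
54. n0.wid = -6  [-6]
55. n0.tag = "wq"  ["wq"]

"uvyumv"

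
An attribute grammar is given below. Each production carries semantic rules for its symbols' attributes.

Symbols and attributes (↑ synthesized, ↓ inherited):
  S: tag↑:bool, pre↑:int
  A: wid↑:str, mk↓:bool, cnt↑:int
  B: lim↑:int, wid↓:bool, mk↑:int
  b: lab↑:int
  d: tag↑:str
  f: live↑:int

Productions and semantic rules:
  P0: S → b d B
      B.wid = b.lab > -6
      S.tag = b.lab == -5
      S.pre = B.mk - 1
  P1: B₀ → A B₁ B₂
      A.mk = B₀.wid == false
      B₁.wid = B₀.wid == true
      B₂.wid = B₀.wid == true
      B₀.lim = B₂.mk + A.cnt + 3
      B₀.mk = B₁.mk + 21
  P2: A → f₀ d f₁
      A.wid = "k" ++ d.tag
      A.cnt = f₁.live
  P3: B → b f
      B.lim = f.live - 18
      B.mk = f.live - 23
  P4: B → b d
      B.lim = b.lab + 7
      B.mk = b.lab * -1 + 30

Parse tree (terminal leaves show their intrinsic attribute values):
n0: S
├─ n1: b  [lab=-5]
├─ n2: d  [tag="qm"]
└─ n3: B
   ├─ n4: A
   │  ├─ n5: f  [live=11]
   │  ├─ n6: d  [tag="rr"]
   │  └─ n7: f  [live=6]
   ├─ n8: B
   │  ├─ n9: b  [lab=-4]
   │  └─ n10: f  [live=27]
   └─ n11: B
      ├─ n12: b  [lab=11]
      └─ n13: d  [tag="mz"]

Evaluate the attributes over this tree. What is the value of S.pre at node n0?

24

1. n1.lab = -5  [terminal]
2. n2.tag = "qm"  [terminal]
3. n3.wid = true  [b.lab > -6]
4. n4.mk = false  [B₀.wid == false]
5. n5.live = 11  [terminal]
6. n6.tag = "rr"  [terminal]
7. n7.live = 6  [terminal]
8. n4.wid = "krr"  ["k" ++ d.tag]
9. n4.cnt = 6  [f₁.live]
10. n8.wid = true  [B₀.wid == true]
11. n9.lab = -4  [terminal]
12. n10.live = 27  [terminal]
13. n8.lim = 9  [f.live - 18]
14. n8.mk = 4  [f.live - 23]
15. n11.wid = true  [B₀.wid == true]
16. n12.lab = 11  [terminal]
17. n13.tag = "mz"  [terminal]
18. n11.lim = 18  [b.lab + 7]
19. n11.mk = 19  [b.lab * -1 + 30]
20. n3.lim = 28  [B₂.mk + A.cnt + 3]
21. n3.mk = 25  [B₁.mk + 21]
22. n0.tag = true  [b.lab == -5]
23. n0.pre = 24  [B.mk - 1]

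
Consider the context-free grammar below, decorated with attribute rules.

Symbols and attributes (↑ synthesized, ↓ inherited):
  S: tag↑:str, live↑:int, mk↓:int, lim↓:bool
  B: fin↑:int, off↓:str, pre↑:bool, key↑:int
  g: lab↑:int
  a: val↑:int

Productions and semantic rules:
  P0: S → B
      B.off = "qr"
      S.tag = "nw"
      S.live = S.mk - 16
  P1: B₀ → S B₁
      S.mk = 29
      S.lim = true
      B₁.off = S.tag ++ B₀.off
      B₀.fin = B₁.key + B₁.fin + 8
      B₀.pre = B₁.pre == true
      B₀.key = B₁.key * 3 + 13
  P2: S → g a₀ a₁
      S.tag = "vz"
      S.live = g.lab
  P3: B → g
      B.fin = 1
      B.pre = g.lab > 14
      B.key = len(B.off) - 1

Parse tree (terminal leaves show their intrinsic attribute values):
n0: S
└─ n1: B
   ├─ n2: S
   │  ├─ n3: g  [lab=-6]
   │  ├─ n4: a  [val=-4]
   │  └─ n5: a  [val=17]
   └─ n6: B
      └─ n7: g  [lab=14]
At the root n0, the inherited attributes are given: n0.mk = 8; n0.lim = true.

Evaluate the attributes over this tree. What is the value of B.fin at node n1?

12

1. n0.mk = 8  [given at root]
2. n0.lim = true  [given at root]
3. n1.off = "qr"  ["qr"]
4. n2.mk = 29  [29]
5. n2.lim = true  [true]
6. n3.lab = -6  [terminal]
7. n4.val = -4  [terminal]
8. n5.val = 17  [terminal]
9. n2.tag = "vz"  ["vz"]
10. n2.live = -6  [g.lab]
11. n6.off = "vzqr"  [S.tag ++ B₀.off]
12. n7.lab = 14  [terminal]
13. n6.fin = 1  [1]
14. n6.pre = false  [g.lab > 14]
15. n6.key = 3  [len(B.off) - 1]
16. n1.fin = 12  [B₁.key + B₁.fin + 8]
17. n1.pre = false  [B₁.pre == true]
18. n1.key = 22  [B₁.key * 3 + 13]
19. n0.tag = "nw"  ["nw"]
20. n0.live = -8  [S.mk - 16]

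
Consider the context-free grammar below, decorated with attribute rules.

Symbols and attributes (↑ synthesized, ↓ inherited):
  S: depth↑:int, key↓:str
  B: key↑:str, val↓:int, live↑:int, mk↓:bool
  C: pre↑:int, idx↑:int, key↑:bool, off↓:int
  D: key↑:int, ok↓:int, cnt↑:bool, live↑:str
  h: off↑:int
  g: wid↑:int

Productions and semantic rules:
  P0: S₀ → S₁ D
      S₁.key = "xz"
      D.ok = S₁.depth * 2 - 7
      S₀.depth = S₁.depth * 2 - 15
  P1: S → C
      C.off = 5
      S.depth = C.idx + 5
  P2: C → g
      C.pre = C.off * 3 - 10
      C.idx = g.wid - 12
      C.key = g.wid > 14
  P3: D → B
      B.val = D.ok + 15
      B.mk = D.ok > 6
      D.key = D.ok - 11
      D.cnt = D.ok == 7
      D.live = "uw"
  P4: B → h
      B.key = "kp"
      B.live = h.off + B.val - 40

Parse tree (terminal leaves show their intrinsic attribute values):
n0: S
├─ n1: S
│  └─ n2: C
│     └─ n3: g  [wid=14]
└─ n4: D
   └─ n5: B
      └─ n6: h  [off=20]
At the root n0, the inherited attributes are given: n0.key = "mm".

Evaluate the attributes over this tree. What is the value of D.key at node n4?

1. n0.key = "mm"  [given at root]
2. n1.key = "xz"  ["xz"]
3. n2.off = 5  [5]
4. n3.wid = 14  [terminal]
5. n2.pre = 5  [C.off * 3 - 10]
6. n2.idx = 2  [g.wid - 12]
7. n2.key = false  [g.wid > 14]
8. n1.depth = 7  [C.idx + 5]
9. n4.ok = 7  [S₁.depth * 2 - 7]
10. n5.val = 22  [D.ok + 15]
11. n5.mk = true  [D.ok > 6]
12. n6.off = 20  [terminal]
13. n5.key = "kp"  ["kp"]
14. n5.live = 2  [h.off + B.val - 40]
15. n4.key = -4  [D.ok - 11]
16. n4.cnt = true  [D.ok == 7]
17. n4.live = "uw"  ["uw"]
18. n0.depth = -1  [S₁.depth * 2 - 15]

-4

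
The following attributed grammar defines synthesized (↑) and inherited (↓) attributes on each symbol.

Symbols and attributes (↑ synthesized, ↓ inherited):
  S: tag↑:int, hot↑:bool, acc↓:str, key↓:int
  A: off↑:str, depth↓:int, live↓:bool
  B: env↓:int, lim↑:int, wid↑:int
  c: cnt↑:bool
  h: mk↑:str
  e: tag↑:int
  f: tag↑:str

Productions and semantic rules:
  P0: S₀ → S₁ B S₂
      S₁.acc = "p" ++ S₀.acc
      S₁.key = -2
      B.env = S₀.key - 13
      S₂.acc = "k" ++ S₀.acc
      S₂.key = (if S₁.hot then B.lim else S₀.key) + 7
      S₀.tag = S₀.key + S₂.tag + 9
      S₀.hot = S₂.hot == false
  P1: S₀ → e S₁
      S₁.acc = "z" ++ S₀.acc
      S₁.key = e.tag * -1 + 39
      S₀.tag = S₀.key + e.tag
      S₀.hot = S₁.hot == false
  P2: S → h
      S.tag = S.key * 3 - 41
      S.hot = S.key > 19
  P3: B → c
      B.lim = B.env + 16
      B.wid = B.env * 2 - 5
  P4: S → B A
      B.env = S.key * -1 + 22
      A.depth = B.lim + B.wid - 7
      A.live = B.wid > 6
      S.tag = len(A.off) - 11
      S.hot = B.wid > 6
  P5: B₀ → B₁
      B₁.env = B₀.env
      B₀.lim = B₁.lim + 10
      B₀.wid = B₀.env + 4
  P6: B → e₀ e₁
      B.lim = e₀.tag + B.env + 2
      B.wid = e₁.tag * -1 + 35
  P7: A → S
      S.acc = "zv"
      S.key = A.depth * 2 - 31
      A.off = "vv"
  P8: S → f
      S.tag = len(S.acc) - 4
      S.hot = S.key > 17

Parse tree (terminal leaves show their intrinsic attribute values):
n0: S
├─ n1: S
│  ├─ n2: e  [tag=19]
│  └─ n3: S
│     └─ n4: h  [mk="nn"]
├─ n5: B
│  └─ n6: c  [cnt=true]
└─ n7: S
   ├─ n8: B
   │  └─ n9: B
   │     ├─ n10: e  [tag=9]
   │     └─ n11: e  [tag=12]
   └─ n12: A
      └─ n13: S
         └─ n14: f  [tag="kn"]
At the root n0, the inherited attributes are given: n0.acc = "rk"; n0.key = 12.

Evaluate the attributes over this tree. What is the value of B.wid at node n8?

7

1. n0.acc = "rk"  [given at root]
2. n0.key = 12  [given at root]
3. n1.acc = "prk"  ["p" ++ S₀.acc]
4. n1.key = -2  [-2]
5. n2.tag = 19  [terminal]
6. n3.acc = "zprk"  ["z" ++ S₀.acc]
7. n3.key = 20  [e.tag * -1 + 39]
8. n4.mk = "nn"  [terminal]
9. n3.tag = 19  [S.key * 3 - 41]
10. n3.hot = true  [S.key > 19]
11. n1.tag = 17  [S₀.key + e.tag]
12. n1.hot = false  [S₁.hot == false]
13. n5.env = -1  [S₀.key - 13]
14. n6.cnt = true  [terminal]
15. n5.lim = 15  [B.env + 16]
16. n5.wid = -7  [B.env * 2 - 5]
17. n7.acc = "krk"  ["k" ++ S₀.acc]
18. n7.key = 19  [(if S₁.hot then B.lim else S₀.key) + 7]
19. n8.env = 3  [S.key * -1 + 22]
20. n9.env = 3  [B₀.env]
21. n10.tag = 9  [terminal]
22. n11.tag = 12  [terminal]
23. n9.lim = 14  [e₀.tag + B.env + 2]
24. n9.wid = 23  [e₁.tag * -1 + 35]
25. n8.lim = 24  [B₁.lim + 10]
26. n8.wid = 7  [B₀.env + 4]
27. n12.depth = 24  [B.lim + B.wid - 7]
28. n12.live = true  [B.wid > 6]
29. n13.acc = "zv"  ["zv"]
30. n13.key = 17  [A.depth * 2 - 31]
31. n14.tag = "kn"  [terminal]
32. n13.tag = -2  [len(S.acc) - 4]
33. n13.hot = false  [S.key > 17]
34. n12.off = "vv"  ["vv"]
35. n7.tag = -9  [len(A.off) - 11]
36. n7.hot = true  [B.wid > 6]
37. n0.tag = 12  [S₀.key + S₂.tag + 9]
38. n0.hot = false  [S₂.hot == false]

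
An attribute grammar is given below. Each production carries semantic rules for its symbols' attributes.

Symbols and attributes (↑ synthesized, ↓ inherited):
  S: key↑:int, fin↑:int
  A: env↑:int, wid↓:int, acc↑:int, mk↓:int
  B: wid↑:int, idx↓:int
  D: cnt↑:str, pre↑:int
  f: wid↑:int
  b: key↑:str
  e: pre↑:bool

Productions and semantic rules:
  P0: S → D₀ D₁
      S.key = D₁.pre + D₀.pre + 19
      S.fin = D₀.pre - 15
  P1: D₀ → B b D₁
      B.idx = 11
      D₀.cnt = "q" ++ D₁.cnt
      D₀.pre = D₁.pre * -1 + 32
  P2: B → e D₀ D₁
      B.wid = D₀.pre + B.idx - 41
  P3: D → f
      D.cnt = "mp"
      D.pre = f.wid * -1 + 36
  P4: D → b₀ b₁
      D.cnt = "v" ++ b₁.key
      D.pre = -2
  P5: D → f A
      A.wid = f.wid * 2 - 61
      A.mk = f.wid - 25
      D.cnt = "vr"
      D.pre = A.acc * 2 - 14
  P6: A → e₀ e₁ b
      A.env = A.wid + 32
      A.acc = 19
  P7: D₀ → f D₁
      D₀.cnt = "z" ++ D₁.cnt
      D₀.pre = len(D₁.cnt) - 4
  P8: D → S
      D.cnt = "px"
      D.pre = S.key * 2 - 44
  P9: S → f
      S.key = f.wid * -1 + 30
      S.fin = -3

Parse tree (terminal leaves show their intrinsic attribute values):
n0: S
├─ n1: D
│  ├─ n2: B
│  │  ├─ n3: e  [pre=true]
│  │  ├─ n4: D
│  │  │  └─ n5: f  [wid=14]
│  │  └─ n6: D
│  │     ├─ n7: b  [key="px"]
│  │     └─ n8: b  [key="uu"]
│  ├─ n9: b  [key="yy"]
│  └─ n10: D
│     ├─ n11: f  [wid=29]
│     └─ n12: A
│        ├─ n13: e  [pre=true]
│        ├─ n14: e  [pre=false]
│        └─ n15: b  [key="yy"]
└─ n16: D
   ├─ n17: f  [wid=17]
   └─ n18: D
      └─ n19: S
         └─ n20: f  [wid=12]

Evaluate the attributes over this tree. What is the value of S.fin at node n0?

1. n2.idx = 11  [11]
2. n3.pre = true  [terminal]
3. n5.wid = 14  [terminal]
4. n4.cnt = "mp"  ["mp"]
5. n4.pre = 22  [f.wid * -1 + 36]
6. n7.key = "px"  [terminal]
7. n8.key = "uu"  [terminal]
8. n6.cnt = "vuu"  ["v" ++ b₁.key]
9. n6.pre = -2  [-2]
10. n2.wid = -8  [D₀.pre + B.idx - 41]
11. n9.key = "yy"  [terminal]
12. n11.wid = 29  [terminal]
13. n12.wid = -3  [f.wid * 2 - 61]
14. n12.mk = 4  [f.wid - 25]
15. n13.pre = true  [terminal]
16. n14.pre = false  [terminal]
17. n15.key = "yy"  [terminal]
18. n12.env = 29  [A.wid + 32]
19. n12.acc = 19  [19]
20. n10.cnt = "vr"  ["vr"]
21. n10.pre = 24  [A.acc * 2 - 14]
22. n1.cnt = "qvr"  ["q" ++ D₁.cnt]
23. n1.pre = 8  [D₁.pre * -1 + 32]
24. n17.wid = 17  [terminal]
25. n20.wid = 12  [terminal]
26. n19.key = 18  [f.wid * -1 + 30]
27. n19.fin = -3  [-3]
28. n18.cnt = "px"  ["px"]
29. n18.pre = -8  [S.key * 2 - 44]
30. n16.cnt = "zpx"  ["z" ++ D₁.cnt]
31. n16.pre = -2  [len(D₁.cnt) - 4]
32. n0.key = 25  [D₁.pre + D₀.pre + 19]
33. n0.fin = -7  [D₀.pre - 15]

-7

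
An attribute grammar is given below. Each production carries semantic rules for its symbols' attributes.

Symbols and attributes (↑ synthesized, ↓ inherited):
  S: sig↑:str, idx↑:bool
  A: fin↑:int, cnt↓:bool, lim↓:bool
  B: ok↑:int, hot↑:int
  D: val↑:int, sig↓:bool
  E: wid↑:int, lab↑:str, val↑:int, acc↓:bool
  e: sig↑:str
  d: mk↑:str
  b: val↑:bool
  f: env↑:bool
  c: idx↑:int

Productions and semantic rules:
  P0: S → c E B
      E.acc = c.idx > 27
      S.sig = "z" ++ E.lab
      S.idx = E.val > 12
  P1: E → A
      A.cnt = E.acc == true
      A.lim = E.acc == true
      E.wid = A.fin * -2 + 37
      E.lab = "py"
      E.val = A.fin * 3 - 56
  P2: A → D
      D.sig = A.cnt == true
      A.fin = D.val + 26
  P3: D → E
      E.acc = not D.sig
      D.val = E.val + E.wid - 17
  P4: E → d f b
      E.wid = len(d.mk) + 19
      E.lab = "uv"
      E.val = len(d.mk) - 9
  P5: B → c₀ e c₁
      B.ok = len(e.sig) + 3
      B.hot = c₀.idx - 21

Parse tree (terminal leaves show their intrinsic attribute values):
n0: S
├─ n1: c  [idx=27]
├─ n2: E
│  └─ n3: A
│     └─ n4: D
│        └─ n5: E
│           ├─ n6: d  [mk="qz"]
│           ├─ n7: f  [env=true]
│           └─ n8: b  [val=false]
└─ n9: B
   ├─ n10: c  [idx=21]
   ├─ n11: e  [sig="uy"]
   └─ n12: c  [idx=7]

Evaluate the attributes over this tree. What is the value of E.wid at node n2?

-9

1. n1.idx = 27  [terminal]
2. n2.acc = false  [c.idx > 27]
3. n3.cnt = false  [E.acc == true]
4. n3.lim = false  [E.acc == true]
5. n4.sig = false  [A.cnt == true]
6. n5.acc = true  [not D.sig]
7. n6.mk = "qz"  [terminal]
8. n7.env = true  [terminal]
9. n8.val = false  [terminal]
10. n5.wid = 21  [len(d.mk) + 19]
11. n5.lab = "uv"  ["uv"]
12. n5.val = -7  [len(d.mk) - 9]
13. n4.val = -3  [E.val + E.wid - 17]
14. n3.fin = 23  [D.val + 26]
15. n2.wid = -9  [A.fin * -2 + 37]
16. n2.lab = "py"  ["py"]
17. n2.val = 13  [A.fin * 3 - 56]
18. n10.idx = 21  [terminal]
19. n11.sig = "uy"  [terminal]
20. n12.idx = 7  [terminal]
21. n9.ok = 5  [len(e.sig) + 3]
22. n9.hot = 0  [c₀.idx - 21]
23. n0.sig = "zpy"  ["z" ++ E.lab]
24. n0.idx = true  [E.val > 12]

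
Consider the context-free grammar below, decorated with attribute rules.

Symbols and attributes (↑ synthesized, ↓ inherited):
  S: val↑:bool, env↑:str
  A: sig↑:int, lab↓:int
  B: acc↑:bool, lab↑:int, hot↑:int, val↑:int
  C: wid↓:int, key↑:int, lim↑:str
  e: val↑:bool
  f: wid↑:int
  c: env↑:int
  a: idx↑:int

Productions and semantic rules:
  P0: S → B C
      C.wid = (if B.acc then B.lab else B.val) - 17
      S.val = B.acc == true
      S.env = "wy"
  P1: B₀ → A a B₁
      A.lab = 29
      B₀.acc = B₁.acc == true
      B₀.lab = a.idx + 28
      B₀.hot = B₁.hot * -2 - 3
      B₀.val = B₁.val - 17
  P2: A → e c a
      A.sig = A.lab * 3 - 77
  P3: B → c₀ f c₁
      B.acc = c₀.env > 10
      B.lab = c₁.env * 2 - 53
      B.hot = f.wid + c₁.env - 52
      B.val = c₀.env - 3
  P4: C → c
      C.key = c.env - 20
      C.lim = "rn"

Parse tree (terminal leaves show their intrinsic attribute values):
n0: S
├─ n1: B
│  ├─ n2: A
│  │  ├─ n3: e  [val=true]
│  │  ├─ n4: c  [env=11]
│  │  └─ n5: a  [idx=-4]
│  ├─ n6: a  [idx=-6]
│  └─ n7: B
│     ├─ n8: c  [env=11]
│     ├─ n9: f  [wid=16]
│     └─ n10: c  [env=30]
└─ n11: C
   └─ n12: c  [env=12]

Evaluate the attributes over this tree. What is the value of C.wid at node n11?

5

1. n2.lab = 29  [29]
2. n3.val = true  [terminal]
3. n4.env = 11  [terminal]
4. n5.idx = -4  [terminal]
5. n2.sig = 10  [A.lab * 3 - 77]
6. n6.idx = -6  [terminal]
7. n8.env = 11  [terminal]
8. n9.wid = 16  [terminal]
9. n10.env = 30  [terminal]
10. n7.acc = true  [c₀.env > 10]
11. n7.lab = 7  [c₁.env * 2 - 53]
12. n7.hot = -6  [f.wid + c₁.env - 52]
13. n7.val = 8  [c₀.env - 3]
14. n1.acc = true  [B₁.acc == true]
15. n1.lab = 22  [a.idx + 28]
16. n1.hot = 9  [B₁.hot * -2 - 3]
17. n1.val = -9  [B₁.val - 17]
18. n11.wid = 5  [(if B.acc then B.lab else B.val) - 17]
19. n12.env = 12  [terminal]
20. n11.key = -8  [c.env - 20]
21. n11.lim = "rn"  ["rn"]
22. n0.val = true  [B.acc == true]
23. n0.env = "wy"  ["wy"]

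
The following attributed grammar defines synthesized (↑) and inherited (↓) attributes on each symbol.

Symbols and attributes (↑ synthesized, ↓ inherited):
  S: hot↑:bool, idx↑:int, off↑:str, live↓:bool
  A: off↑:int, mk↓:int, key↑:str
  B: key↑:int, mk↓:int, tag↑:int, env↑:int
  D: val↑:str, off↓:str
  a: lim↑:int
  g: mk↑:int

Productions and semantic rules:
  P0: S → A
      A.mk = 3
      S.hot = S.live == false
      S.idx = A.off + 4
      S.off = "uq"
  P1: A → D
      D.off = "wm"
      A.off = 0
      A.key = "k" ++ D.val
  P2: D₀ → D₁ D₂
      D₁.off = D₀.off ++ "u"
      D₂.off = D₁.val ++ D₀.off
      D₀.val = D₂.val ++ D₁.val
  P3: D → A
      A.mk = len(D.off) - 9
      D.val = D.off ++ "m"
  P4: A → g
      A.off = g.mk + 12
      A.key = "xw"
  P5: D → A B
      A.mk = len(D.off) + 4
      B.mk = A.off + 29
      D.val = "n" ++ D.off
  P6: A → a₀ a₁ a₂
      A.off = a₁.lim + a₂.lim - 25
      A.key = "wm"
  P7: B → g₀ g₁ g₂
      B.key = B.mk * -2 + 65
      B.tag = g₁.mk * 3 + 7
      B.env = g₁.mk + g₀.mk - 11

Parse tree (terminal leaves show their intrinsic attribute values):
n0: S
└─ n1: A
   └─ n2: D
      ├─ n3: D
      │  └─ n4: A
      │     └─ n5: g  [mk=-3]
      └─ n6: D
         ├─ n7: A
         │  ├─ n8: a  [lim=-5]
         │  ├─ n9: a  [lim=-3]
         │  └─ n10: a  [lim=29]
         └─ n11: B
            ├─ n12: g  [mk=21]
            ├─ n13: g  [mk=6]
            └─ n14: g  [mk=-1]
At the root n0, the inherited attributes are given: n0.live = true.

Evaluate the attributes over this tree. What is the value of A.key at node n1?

1. n0.live = true  [given at root]
2. n1.mk = 3  [3]
3. n2.off = "wm"  ["wm"]
4. n3.off = "wmu"  [D₀.off ++ "u"]
5. n4.mk = -6  [len(D.off) - 9]
6. n5.mk = -3  [terminal]
7. n4.off = 9  [g.mk + 12]
8. n4.key = "xw"  ["xw"]
9. n3.val = "wmum"  [D.off ++ "m"]
10. n6.off = "wmumwm"  [D₁.val ++ D₀.off]
11. n7.mk = 10  [len(D.off) + 4]
12. n8.lim = -5  [terminal]
13. n9.lim = -3  [terminal]
14. n10.lim = 29  [terminal]
15. n7.off = 1  [a₁.lim + a₂.lim - 25]
16. n7.key = "wm"  ["wm"]
17. n11.mk = 30  [A.off + 29]
18. n12.mk = 21  [terminal]
19. n13.mk = 6  [terminal]
20. n14.mk = -1  [terminal]
21. n11.key = 5  [B.mk * -2 + 65]
22. n11.tag = 25  [g₁.mk * 3 + 7]
23. n11.env = 16  [g₁.mk + g₀.mk - 11]
24. n6.val = "nwmumwm"  ["n" ++ D.off]
25. n2.val = "nwmumwmwmum"  [D₂.val ++ D₁.val]
26. n1.off = 0  [0]
27. n1.key = "knwmumwmwmum"  ["k" ++ D.val]
28. n0.hot = false  [S.live == false]
29. n0.idx = 4  [A.off + 4]
30. n0.off = "uq"  ["uq"]

"knwmumwmwmum"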